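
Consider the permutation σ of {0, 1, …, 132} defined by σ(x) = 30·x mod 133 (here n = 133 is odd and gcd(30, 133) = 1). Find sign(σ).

Orbit of 102 under x↦30x: [102, 1, 30]… (length divides ord_133(30)).
The orbit structure of x ↦ 30x mod 133: 45 orbits of sizes [3, 3, 3, 3, 3, 3, 3, 3, 3, 3, 3, 3, 3, 3, 3, 3, 3, 3, 3, 3, 3, 3, 3, 3, 3, 3, 3, 3, 3, 3, 3, 3, 3, 3, 3, 3, 3, 3, 3, 3, 3, 3, 3, 3, 1].
With 45 cycles on 133 points, sign = (−1)^{133−45} = +1.
The Jacobi symbol (30|133) = +1 (Zolotarev) agrees.

+1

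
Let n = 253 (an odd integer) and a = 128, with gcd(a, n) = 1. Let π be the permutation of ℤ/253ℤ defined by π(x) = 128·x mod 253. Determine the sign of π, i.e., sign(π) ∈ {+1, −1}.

Trace 64: π^k(64) = [64, 96, 144, 216, 71, 233, 223] for k=0..6.
π_128 has 6 disjoint cycles with lengths [110, 110, 11, 11, 10, 1] on {0,…,252}.
sign(π) = (−1)^{n − #cycles} = (−1)^{253−6} = (−1)^247 = -1.

-1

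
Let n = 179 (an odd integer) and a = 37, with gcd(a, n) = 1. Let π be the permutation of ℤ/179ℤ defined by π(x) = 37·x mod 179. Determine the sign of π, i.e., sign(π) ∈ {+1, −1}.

Trace 171: π^k(171) = [171, 62, 146, 32, 110, 132, 51] for k=0..6.
2 cycles of lengths [178, 1].
n − c = 179 − 2 = 177; sign = (−1)^177 = -1.
Zolotarev: (37|179) = -1, matching the cycle-count sign.

-1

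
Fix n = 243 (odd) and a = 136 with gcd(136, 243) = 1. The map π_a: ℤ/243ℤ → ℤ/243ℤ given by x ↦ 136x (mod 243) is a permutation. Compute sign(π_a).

Orbit of 55 under x↦136x: [55, 190, 82, 217, 109, 1, 136]… (length divides ord_243(136)).
Cycle lengths of π_136 on ℤ/243ℤ: [9, 9, 9, 9, 9, 9, 9, 9, 9, 9, 9, 9, 9, 9, 9, 9, 9, 9, 3, 3, 3, 3, 3, 3, 3, 3, 3, 3, 3, 3, 3, 3, 3, 3, 3, 3, 1, 1, 1, 1, 1, 1, 1, 1, 1, 1, 1, 1, 1, 1, 1, 1, 1, 1, 1, 1, 1, 1, 1, 1, 1, 1, 1]; 63 cycles in total.
63 cycles on 243: each ℓ→(−1)^(ℓ−1), product (−1)^180 = +1.
(136|243)_J = +1 (Zolotarev's lemma cross-check).

+1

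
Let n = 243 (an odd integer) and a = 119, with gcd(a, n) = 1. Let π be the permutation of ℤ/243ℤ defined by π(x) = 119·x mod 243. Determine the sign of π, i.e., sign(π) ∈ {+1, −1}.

-1

Orbit of 191 under x↦119x: [191, 130, 161, 205, 95, 127, 47]… (length divides ord_243(119)).
Cycle type of π: 162 + 54 + 18 + 6 + 2 + 1; total 6 cycles.
6 cycles on 243: each ℓ→(−1)^(ℓ−1), product (−1)^237 = -1.
Via Zolotarev, sign(π_{119}) = (119|243) = -1.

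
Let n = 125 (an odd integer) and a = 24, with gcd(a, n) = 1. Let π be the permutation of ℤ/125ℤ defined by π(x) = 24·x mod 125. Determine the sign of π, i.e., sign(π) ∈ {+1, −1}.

Start at x=24: 24 → 76 → 74 → 26 → 124 → 101 → 49 → … (one orbit).
23 cycles of lengths [10, 10, 10, 10, 10, 10, 10, 10, 10, 10, 2, 2, 2, 2, 2, 2, 2, 2, 2, 2, 2, 2, 1].
sign(π) = (−1)^{n − #cycles} = (−1)^{125−23} = (−1)^102 = +1.
Via Zolotarev, sign(π_{24}) = (24|125) = +1.

+1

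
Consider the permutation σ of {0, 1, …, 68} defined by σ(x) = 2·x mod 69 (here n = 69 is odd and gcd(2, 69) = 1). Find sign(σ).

-1

Start at x=55: 55 → 41 → 13 → 26 → 52 → 35 → 1 → … (one orbit).
The orbit structure of x ↦ 2x mod 69: 6 orbits of sizes [22, 22, 11, 11, 2, 1].
With 6 cycles on 69 points, sign = (−1)^{69−6} = -1.
Via Zolotarev, sign(π_{2}) = (2|69) = -1.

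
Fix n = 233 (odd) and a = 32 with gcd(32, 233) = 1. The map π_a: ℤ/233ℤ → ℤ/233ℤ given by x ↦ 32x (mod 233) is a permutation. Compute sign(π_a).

+1

Trace 135: π^k(135) = [135, 126, 71, 175, 8, 23, 37] for k=0..6.
Decompose π into cycles: lengths [29, 29, 29, 29, 29, 29, 29, 29, 1] (9 cycles, including the fixed point 0).
Σ(ℓ_i−1) = 233−9 = 224; sign = (−1)^224 = +1.
Check: (32/233) = +1 by Zolotarev.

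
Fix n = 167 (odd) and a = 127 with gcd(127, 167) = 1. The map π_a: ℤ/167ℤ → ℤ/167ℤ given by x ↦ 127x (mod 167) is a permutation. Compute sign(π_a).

+1

Orbit of 84 under x↦127x: [84, 147, 132, 64, 112, 29, 9]… (length divides ord_167(127)).
The orbit structure of x ↦ 127x mod 167: 3 orbits of sizes [83, 83, 1].
sign(π) = (−1)^{n − #cycles} = (−1)^{167−3} = (−1)^164 = +1.
Via Zolotarev, sign(π_{127}) = (127|167) = +1.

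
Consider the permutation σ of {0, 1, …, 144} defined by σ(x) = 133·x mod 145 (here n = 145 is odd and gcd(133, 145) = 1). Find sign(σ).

+1

Start at x=1: 1 → 133 → 144 → 12 → 1 (one orbit).
Cycle type of π: 4×36 + 1; total 37 cycles.
Σ(ℓ_i−1) = 145−37 = 108; sign = (−1)^108 = +1.
Via Zolotarev, sign(π_{133}) = (133|145) = +1.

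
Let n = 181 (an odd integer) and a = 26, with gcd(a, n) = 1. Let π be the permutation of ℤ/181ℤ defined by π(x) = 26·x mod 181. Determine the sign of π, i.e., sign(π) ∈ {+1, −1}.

-1

Orbit of 155 under x↦26x: [155, 48, 162, 49, 7, 1, 26]… (length divides ord_181(26)).
Cycle type of π: 12×15 + 1; total 16 cycles.
n − c = 181 − 16 = 165; sign = (−1)^165 = -1.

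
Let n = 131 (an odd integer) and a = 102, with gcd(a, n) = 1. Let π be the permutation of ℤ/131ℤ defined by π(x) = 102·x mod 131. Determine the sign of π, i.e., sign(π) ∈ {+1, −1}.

+1

Start at x=38: 38 → 77 → 125 → 43 → 63 → 7 → 59 → … (one orbit).
Cycle lengths of π_102 on ℤ/131ℤ: [65, 65, 1]; 3 cycles in total.
3 cycles on 131: each ℓ→(−1)^(ℓ−1), product (−1)^128 = +1.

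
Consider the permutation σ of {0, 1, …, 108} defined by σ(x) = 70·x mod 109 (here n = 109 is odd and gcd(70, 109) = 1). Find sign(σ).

Trace 74: π^k(74) = [74, 57, 66, 42, 106, 8, 15] for k=0..6.
Cycle lengths of π_70 on ℤ/109ℤ: [108, 1]; 2 cycles in total.
109 − 2 = 107 transpositions; sign(π) = (−1)^107 = -1.
Check: (70/109) = -1 by Zolotarev.

-1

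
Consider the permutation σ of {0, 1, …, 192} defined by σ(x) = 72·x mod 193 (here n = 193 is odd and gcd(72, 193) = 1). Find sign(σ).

Start at x=190: 190 → 170 → 81 → 42 → 129 → 24 → 184 → … (one orbit).
π_72 has 7 disjoint cycles with lengths [32, 32, 32, 32, 32, 32, 1] on {0,…,192}.
With 7 cycles on 193 points, sign = (−1)^{193−7} = +1.
Zolotarev: (72|193) = +1, matching the cycle-count sign.

+1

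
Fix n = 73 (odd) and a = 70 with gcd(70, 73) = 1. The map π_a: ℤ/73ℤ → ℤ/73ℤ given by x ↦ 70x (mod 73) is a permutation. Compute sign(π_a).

Start at x=8: 8 → 49 → 72 → 3 → 64 → 27 → 65 → … (one orbit).
π_70 has 7 disjoint cycles with lengths [12, 12, 12, 12, 12, 12, 1] on {0,…,72}.
Σ(ℓ_i−1) = 73−7 = 66; sign = (−1)^66 = +1.

+1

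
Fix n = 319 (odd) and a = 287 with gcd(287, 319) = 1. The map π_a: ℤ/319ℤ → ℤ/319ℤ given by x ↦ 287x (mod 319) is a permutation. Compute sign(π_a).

-1

Trace 78: π^k(78) = [78, 56, 122, 243, 199, 12, 254] for k=0..6.
Cycle type of π: 28×11 + 1×11; total 22 cycles.
Σ(ℓ_i−1) = 319−22 = 297; sign = (−1)^297 = -1.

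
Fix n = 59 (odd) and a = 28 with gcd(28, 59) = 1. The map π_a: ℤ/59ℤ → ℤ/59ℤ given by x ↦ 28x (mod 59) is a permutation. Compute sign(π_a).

+1

Trace 25: π^k(25) = [25, 51, 12, 41, 27, 48, 46] for k=0..6.
Cycle lengths of π_28 on ℤ/59ℤ: [29, 29, 1]; 3 cycles in total.
Σ(ℓ_i−1) = 59−3 = 56; sign = (−1)^56 = +1.
Via Zolotarev, sign(π_{28}) = (28|59) = +1.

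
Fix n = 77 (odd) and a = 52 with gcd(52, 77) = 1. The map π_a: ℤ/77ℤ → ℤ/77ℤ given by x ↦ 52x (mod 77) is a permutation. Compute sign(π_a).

Trace 60: π^k(60) = [60, 40, 1, 52, 9, 6, 4] for k=0..6.
Cycle lengths of π_52 on ℤ/77ℤ: [30, 30, 10, 6, 1]; 5 cycles in total.
With 5 cycles on 77 points, sign = (−1)^{77−5} = +1.

+1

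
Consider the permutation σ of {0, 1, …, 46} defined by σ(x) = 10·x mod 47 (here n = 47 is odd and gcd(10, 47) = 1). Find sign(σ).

-1

Orbit of 41 under x↦10x: [41, 34, 11, 16, 19, 2, 20]… (length divides ord_47(10)).
Cycle lengths of π_10 on ℤ/47ℤ: [46, 1]; 2 cycles in total.
47 − 2 = 45 transpositions; sign(π) = (−1)^45 = -1.
Zolotarev: (10|47) = -1, matching the cycle-count sign.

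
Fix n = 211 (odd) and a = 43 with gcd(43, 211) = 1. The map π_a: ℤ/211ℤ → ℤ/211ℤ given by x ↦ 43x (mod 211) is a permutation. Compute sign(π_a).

Trace 58: π^k(58) = [58, 173, 54, 1, 43, 161, 171] for k=0..6.
π_43 has 11 disjoint cycles with lengths [21, 21, 21, 21, 21, 21, 21, 21, 21, 21, 1] on {0,…,210}.
211 − 11 = 200 transpositions; sign(π) = (−1)^200 = +1.
Via Zolotarev, sign(π_{43}) = (43|211) = +1.

+1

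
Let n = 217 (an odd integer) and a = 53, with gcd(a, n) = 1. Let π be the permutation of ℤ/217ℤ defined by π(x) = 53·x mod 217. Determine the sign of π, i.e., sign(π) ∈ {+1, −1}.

-1

Orbit of 15 under x↦53x: [15, 144, 37, 8, 207, 121, 120]… (length divides ord_217(53)).
10 cycles of lengths [30, 30, 30, 30, 30, 30, 30, 3, 3, 1].
sign(π) = (−1)^{n − #cycles} = (−1)^{217−10} = (−1)^207 = -1.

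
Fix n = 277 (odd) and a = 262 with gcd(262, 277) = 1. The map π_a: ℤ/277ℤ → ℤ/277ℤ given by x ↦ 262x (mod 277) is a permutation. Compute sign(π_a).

-1

Start at x=168: 168 → 250 → 128 → 19 → 269 → 120 → 139 → … (one orbit).
π_262 has 4 disjoint cycles with lengths [92, 92, 92, 1] on {0,…,276}.
4 cycles on 277: each ℓ→(−1)^(ℓ−1), product (−1)^273 = -1.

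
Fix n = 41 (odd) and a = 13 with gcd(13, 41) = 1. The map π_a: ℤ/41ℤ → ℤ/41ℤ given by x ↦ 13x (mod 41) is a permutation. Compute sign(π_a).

-1

Start at x=38: 38 → 2 → 26 → 10 → 7 → 9 → 35 → … (one orbit).
Cycle lengths of π_13 on ℤ/41ℤ: [40, 1]; 2 cycles in total.
n − c = 41 − 2 = 39; sign = (−1)^39 = -1.
Via Zolotarev, sign(π_{13}) = (13|41) = -1.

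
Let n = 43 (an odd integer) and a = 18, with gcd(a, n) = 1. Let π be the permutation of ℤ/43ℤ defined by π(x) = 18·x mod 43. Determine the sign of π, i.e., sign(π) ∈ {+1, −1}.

Start at x=29: 29 → 6 → 22 → 9 → 33 → 35 → 28 → … (one orbit).
π_18 has 2 disjoint cycles with lengths [42, 1] on {0,…,42}.
n − c = 43 − 2 = 41; sign = (−1)^41 = -1.

-1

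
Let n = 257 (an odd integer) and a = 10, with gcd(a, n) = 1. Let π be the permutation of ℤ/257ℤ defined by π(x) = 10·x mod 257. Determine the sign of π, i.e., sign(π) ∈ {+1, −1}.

Trace 179: π^k(179) = [179, 248, 167, 128, 252, 207, 14] for k=0..6.
2 cycles of lengths [256, 1].
n − c = 257 − 2 = 255; sign = (−1)^255 = -1.
(10|257)_J = -1 (Zolotarev's lemma cross-check).

-1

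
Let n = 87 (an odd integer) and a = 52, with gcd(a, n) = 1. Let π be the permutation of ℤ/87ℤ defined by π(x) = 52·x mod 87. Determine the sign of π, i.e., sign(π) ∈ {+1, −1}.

+1

Orbit of 49 under x↦52x: [49, 25, 82, 1, 52, 7, 16]… (length divides ord_87(52)).
Cycle type of π: 7×12 + 1×3; total 15 cycles.
15 cycles on 87: each ℓ→(−1)^(ℓ−1), product (−1)^72 = +1.
Check: (52/87) = +1 by Zolotarev.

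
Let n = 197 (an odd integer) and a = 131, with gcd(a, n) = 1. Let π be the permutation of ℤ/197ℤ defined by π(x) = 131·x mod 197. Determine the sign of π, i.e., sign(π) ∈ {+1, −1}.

-1

Orbit of 189 under x↦131x: [189, 134, 21, 190, 68, 43, 117]… (length divides ord_197(131)).
Cycle lengths of π_131 on ℤ/197ℤ: [196, 1]; 2 cycles in total.
With 2 cycles on 197 points, sign = (−1)^{197−2} = -1.
The Jacobi symbol (131|197) = -1 (Zolotarev) agrees.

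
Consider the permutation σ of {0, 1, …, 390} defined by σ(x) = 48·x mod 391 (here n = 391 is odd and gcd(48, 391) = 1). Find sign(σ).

-1

Orbit of 32 under x↦48x: [32, 363, 220, 3, 144, 265, 208]… (length divides ord_391(48)).
Decompose π into cycles: lengths [176, 176, 16, 11, 11, 1] (6 cycles, including the fixed point 0).
With 6 cycles on 391 points, sign = (−1)^{391−6} = -1.
Zolotarev: (48|391) = -1, matching the cycle-count sign.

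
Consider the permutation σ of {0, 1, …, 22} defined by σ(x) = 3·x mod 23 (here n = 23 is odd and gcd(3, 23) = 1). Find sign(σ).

Start at x=16: 16 → 2 → 6 → 18 → 8 → 1 → 3 → … (one orbit).
π_3 has 3 disjoint cycles with lengths [11, 11, 1] on {0,…,22}.
Σ(ℓ_i−1) = 23−3 = 20; sign = (−1)^20 = +1.
The Jacobi symbol (3|23) = +1 (Zolotarev) agrees.

+1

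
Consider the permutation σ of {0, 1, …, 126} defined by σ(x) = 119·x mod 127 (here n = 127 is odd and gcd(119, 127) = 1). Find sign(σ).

-1

Trace 16: π^k(16) = [16, 126, 8, 63, 4, 95, 2] for k=0..6.
Cycle type of π: 14×9 + 1; total 10 cycles.
10 cycles on 127: each ℓ→(−1)^(ℓ−1), product (−1)^117 = -1.
Via Zolotarev, sign(π_{119}) = (119|127) = -1.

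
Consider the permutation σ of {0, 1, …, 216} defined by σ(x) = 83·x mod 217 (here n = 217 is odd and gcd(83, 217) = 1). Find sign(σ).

Start at x=104: 104 → 169 → 139 → 36 → 167 → 190 → 146 → … (one orbit).
π_83 has 11 disjoint cycles with lengths [30, 30, 30, 30, 30, 30, 30, 2, 2, 2, 1] on {0,…,216}.
sign(π) = (−1)^{n − #cycles} = (−1)^{217−11} = (−1)^206 = +1.
(83|217)_J = +1 (Zolotarev's lemma cross-check).

+1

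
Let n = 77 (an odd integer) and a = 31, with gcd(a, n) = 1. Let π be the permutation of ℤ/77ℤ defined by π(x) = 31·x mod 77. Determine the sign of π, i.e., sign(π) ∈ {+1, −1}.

-1

Orbit of 1 under x↦31x: [1, 31, 37, 69, 60, 12, 64]… (length divides ord_77(31)).
The orbit structure of x ↦ 31x mod 77: 6 orbits of sizes [30, 30, 6, 5, 5, 1].
n − c = 77 − 6 = 71; sign = (−1)^71 = -1.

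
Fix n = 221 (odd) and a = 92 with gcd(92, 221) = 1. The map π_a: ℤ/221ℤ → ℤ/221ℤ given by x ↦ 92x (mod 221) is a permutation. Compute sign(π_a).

Orbit of 105 under x↦92x: [105, 157, 79, 196, 131, 118, 27]… (length divides ord_221(92)).
Decompose π into cycles: lengths [16, 16, 16, 16, 16, 16, 16, 16, 16, 16, 16, 16, 16, 1, 1, 1, 1, 1, 1, 1, 1, 1, 1, 1, 1, 1] (26 cycles, including the fixed point 0).
n − c = 221 − 26 = 195; sign = (−1)^195 = -1.

-1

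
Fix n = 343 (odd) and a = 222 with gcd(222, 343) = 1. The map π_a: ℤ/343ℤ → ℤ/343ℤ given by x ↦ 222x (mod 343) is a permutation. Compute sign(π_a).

Trace 143: π^k(143) = [143, 190, 334, 60, 286, 37, 325] for k=0..6.
Cycle lengths of π_222 on ℤ/343ℤ: [294, 42, 6, 1]; 4 cycles in total.
343 − 4 = 339 transpositions; sign(π) = (−1)^339 = -1.
The Jacobi symbol (222|343) = -1 (Zolotarev) agrees.

-1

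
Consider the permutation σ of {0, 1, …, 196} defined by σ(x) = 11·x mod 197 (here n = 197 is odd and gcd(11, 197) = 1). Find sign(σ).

-1

Trace 117: π^k(117) = [117, 105, 170, 97, 82, 114, 72] for k=0..6.
Cycle type of π: 196 + 1; total 2 cycles.
With 2 cycles on 197 points, sign = (−1)^{197−2} = -1.
Check: (11/197) = -1 by Zolotarev.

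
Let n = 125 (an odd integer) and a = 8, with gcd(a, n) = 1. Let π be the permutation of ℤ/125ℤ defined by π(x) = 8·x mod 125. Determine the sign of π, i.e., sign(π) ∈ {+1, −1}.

Orbit of 77 under x↦8x: [77, 116, 53, 49, 17, 11, 88]… (length divides ord_125(8)).
4 cycles of lengths [100, 20, 4, 1].
125 − 4 = 121 transpositions; sign(π) = (−1)^121 = -1.

-1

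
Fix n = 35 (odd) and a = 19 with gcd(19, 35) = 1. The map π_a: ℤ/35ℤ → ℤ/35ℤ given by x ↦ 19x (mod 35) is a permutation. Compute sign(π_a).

-1

Trace 24: π^k(24) = [24, 1, 19, 11, 34, 16] for k=0..5.
Cycle type of π: 6×5 + 2×2 + 1; total 8 cycles.
n − c = 35 − 8 = 27; sign = (−1)^27 = -1.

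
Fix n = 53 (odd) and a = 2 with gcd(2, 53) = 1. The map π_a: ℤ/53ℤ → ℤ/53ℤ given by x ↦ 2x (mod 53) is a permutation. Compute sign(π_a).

-1

Orbit of 15 under x↦2x: [15, 30, 7, 14, 28, 3, 6]… (length divides ord_53(2)).
Cycle type of π: 52 + 1; total 2 cycles.
With 2 cycles on 53 points, sign = (−1)^{53−2} = -1.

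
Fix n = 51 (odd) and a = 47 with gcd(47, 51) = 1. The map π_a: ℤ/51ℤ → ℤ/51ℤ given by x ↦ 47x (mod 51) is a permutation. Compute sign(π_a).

Trace 1: π^k(1) = [1, 47, 16, 38] for k=0..3.
π_47 has 14 disjoint cycles with lengths [4, 4, 4, 4, 4, 4, 4, 4, 4, 4, 4, 4, 2, 1] on {0,…,50}.
14 cycles on 51: each ℓ→(−1)^(ℓ−1), product (−1)^37 = -1.
The Jacobi symbol (47|51) = -1 (Zolotarev) agrees.

-1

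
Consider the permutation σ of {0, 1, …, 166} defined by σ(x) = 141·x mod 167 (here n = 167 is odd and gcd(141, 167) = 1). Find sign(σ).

Trace 29: π^k(29) = [29, 81, 65, 147, 19, 7, 152] for k=0..6.
3 cycles of lengths [83, 83, 1].
167 − 3 = 164 transpositions; sign(π) = (−1)^164 = +1.
The Jacobi symbol (141|167) = +1 (Zolotarev) agrees.

+1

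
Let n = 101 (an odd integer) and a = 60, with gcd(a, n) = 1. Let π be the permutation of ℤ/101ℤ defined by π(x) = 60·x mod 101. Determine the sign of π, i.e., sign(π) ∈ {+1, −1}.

Start at x=87: 87 → 69 → 100 → 41 → 36 → 39 → 17 → … (one orbit).
Cycle type of π: 20×5 + 1; total 6 cycles.
sign(π) = (−1)^{n − #cycles} = (−1)^{101−6} = (−1)^95 = -1.
(60|101)_J = -1 (Zolotarev's lemma cross-check).

-1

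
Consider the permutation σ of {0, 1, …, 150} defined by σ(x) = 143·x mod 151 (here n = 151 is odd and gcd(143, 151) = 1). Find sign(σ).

-1

Trace 19: π^k(19) = [19, 150, 8, 87, 59, 132, 1] for k=0..6.
Decompose π into cycles: lengths [10, 10, 10, 10, 10, 10, 10, 10, 10, 10, 10, 10, 10, 10, 10, 1] (16 cycles, including the fixed point 0).
Σ(ℓ_i−1) = 151−16 = 135; sign = (−1)^135 = -1.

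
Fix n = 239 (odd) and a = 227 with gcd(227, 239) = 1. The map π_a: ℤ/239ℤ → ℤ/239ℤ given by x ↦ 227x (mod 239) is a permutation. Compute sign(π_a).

Orbit of 163 under x↦227x: [163, 195, 50, 117, 30, 118, 18]… (length divides ord_239(227)).
2 cycles of lengths [238, 1].
Σ(ℓ_i−1) = 239−2 = 237; sign = (−1)^237 = -1.
Via Zolotarev, sign(π_{227}) = (227|239) = -1.

-1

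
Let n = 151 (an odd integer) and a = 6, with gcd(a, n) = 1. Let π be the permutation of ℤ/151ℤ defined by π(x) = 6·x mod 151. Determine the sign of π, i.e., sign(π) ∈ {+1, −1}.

-1

Start at x=2: 2 → 12 → 72 → 130 → 25 → 150 → 145 → … (one orbit).
Cycle lengths of π_6 on ℤ/151ℤ: [150, 1]; 2 cycles in total.
n − c = 151 − 2 = 149; sign = (−1)^149 = -1.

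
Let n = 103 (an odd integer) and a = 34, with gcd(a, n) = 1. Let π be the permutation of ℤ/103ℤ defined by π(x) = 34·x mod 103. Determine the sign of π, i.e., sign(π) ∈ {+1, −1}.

+1

Trace 34: π^k(34) = [34, 23, 61, 14, 64, 13, 30] for k=0..6.
The orbit structure of x ↦ 34x mod 103: 7 orbits of sizes [17, 17, 17, 17, 17, 17, 1].
sign(π) = (−1)^{n − #cycles} = (−1)^{103−7} = (−1)^96 = +1.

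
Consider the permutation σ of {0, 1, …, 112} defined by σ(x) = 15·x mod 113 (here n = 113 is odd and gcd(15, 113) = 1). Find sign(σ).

Trace 1: π^k(1) = [1, 15, 112, 98] for k=0..3.
π_15 has 29 disjoint cycles with lengths [4, 4, 4, 4, 4, 4, 4, 4, 4, 4, 4, 4, 4, 4, 4, 4, 4, 4, 4, 4, 4, 4, 4, 4, 4, 4, 4, 4, 1] on {0,…,112}.
sign(π) = (−1)^{n − #cycles} = (−1)^{113−29} = (−1)^84 = +1.
Via Zolotarev, sign(π_{15}) = (15|113) = +1.

+1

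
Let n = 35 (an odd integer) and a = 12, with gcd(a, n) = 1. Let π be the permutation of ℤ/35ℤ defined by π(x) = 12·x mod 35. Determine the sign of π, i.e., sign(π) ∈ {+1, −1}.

Orbit of 29 under x↦12x: [29, 33, 11, 27, 9, 3, 1]… (length divides ord_35(12)).
5 cycles of lengths [12, 12, 6, 4, 1].
35 − 5 = 30 transpositions; sign(π) = (−1)^30 = +1.

+1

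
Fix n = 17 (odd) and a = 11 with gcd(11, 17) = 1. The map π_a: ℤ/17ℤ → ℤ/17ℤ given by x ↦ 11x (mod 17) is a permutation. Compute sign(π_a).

Start at x=11: 11 → 2 → 5 → 4 → 10 → 8 → 3 → … (one orbit).
π_11 has 2 disjoint cycles with lengths [16, 1] on {0,…,16}.
n − c = 17 − 2 = 15; sign = (−1)^15 = -1.
Via Zolotarev, sign(π_{11}) = (11|17) = -1.

-1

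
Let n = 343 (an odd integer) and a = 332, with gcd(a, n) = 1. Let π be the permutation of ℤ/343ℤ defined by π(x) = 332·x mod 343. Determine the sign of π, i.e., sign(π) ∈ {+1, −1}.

-1

Orbit of 134 under x↦332x: [134, 241, 93, 6, 277, 40, 246]… (length divides ord_343(332)).
π_332 has 4 disjoint cycles with lengths [294, 42, 6, 1] on {0,…,342}.
343 − 4 = 339 transpositions; sign(π) = (−1)^339 = -1.
The Jacobi symbol (332|343) = -1 (Zolotarev) agrees.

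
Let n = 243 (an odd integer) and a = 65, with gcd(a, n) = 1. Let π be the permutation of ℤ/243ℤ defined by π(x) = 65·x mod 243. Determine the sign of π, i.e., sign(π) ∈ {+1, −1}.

Trace 190: π^k(190) = [190, 200, 121, 89, 196, 104, 199] for k=0..6.
Cycle type of π: 162 + 54 + 18 + 6 + 2 + 1; total 6 cycles.
Σ(ℓ_i−1) = 243−6 = 237; sign = (−1)^237 = -1.
(65|243)_J = -1 (Zolotarev's lemma cross-check).

-1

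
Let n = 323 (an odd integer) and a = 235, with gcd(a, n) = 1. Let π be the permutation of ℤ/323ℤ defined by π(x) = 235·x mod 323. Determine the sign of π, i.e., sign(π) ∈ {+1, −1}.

-1

Trace 305: π^k(305) = [305, 292, 144, 248, 140, 277, 172] for k=0..6.
14 cycles of lengths [48, 48, 48, 48, 48, 48, 16, 3, 3, 3, 3, 3, 3, 1].
With 14 cycles on 323 points, sign = (−1)^{323−14} = -1.
Via Zolotarev, sign(π_{235}) = (235|323) = -1.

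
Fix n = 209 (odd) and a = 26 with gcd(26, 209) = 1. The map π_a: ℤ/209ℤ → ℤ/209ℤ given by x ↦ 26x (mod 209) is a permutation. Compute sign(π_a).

Trace 102: π^k(102) = [102, 144, 191, 159, 163, 58, 45] for k=0..6.
The orbit structure of x ↦ 26x mod 209: 21 orbits of sizes [15, 15, 15, 15, 15, 15, 15, 15, 15, 15, 15, 15, 5, 5, 3, 3, 3, 3, 3, 3, 1].
With 21 cycles on 209 points, sign = (−1)^{209−21} = +1.
Check: (26/209) = +1 by Zolotarev.

+1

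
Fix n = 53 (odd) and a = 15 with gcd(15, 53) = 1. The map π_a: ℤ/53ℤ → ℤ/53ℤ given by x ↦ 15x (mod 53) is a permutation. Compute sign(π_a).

+1

Start at x=44: 44 → 24 → 42 → 47 → 16 → 28 → 49 → … (one orbit).
Decompose π into cycles: lengths [13, 13, 13, 13, 1] (5 cycles, including the fixed point 0).
With 5 cycles on 53 points, sign = (−1)^{53−5} = +1.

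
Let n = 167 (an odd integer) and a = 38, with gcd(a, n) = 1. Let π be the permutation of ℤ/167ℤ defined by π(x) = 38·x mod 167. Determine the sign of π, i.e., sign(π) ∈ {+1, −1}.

Orbit of 33 under x↦38x: [33, 85, 57, 162, 144, 128, 21]… (length divides ord_167(38)).
Decompose π into cycles: lengths [83, 83, 1] (3 cycles, including the fixed point 0).
sign(π) = (−1)^{n − #cycles} = (−1)^{167−3} = (−1)^164 = +1.

+1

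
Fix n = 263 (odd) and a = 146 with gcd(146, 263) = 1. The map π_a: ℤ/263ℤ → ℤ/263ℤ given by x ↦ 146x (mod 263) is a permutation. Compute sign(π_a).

Start at x=109: 109 → 134 → 102 → 164 → 11 → 28 → 143 → … (one orbit).
Cycle type of π: 262 + 1; total 2 cycles.
2 cycles on 263: each ℓ→(−1)^(ℓ−1), product (−1)^261 = -1.
Check: (146/263) = -1 by Zolotarev.

-1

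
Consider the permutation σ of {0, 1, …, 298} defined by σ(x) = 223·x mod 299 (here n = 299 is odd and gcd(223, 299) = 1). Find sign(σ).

Trace 200: π^k(200) = [200, 49, 163, 170, 236, 4, 294] for k=0..6.
Decompose π into cycles: lengths [132, 132, 12, 11, 11, 1] (6 cycles, including the fixed point 0).
With 6 cycles on 299 points, sign = (−1)^{299−6} = -1.

-1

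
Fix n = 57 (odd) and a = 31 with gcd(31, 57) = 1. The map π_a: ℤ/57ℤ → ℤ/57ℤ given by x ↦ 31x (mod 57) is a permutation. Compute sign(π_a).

-1

Orbit of 46 under x↦31x: [46, 1, 31, 49, 37, 7]… (length divides ord_57(31)).
Cycle lengths of π_31 on ℤ/57ℤ: [6, 6, 6, 6, 6, 6, 6, 6, 6, 1, 1, 1]; 12 cycles in total.
57 − 12 = 45 transpositions; sign(π) = (−1)^45 = -1.
(31|57)_J = -1 (Zolotarev's lemma cross-check).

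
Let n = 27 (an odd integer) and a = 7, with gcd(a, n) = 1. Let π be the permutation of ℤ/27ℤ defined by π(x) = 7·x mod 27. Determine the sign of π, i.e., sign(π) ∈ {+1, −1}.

Orbit of 25 under x↦7x: [25, 13, 10, 16, 4, 1, 7]… (length divides ord_27(7)).
The orbit structure of x ↦ 7x mod 27: 7 orbits of sizes [9, 9, 3, 3, 1, 1, 1].
sign(π) = (−1)^{n − #cycles} = (−1)^{27−7} = (−1)^20 = +1.

+1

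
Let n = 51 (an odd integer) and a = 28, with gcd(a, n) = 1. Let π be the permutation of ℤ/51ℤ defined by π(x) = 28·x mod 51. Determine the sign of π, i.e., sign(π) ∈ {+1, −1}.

Trace 10: π^k(10) = [10, 25, 37, 16, 40, 49, 46] for k=0..6.
Cycle type of π: 16×3 + 1×3; total 6 cycles.
6 cycles on 51: each ℓ→(−1)^(ℓ−1), product (−1)^45 = -1.
The Jacobi symbol (28|51) = -1 (Zolotarev) agrees.

-1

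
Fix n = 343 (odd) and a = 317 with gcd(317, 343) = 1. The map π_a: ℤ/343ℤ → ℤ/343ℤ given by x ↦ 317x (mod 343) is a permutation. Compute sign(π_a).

+1

Orbit of 22 under x↦317x: [22, 114, 123, 232, 142, 81, 295]… (length divides ord_343(317)).
The orbit structure of x ↦ 317x mod 343: 7 orbits of sizes [147, 147, 21, 21, 3, 3, 1].
Σ(ℓ_i−1) = 343−7 = 336; sign = (−1)^336 = +1.
(317|343)_J = +1 (Zolotarev's lemma cross-check).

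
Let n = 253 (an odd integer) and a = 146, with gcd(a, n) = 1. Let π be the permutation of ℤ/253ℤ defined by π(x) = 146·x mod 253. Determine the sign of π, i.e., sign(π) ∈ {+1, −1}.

+1

Trace 144: π^k(144) = [144, 25, 108, 82, 81, 188, 124] for k=0..6.
The orbit structure of x ↦ 146x mod 253: 9 orbits of sizes [55, 55, 55, 55, 11, 11, 5, 5, 1].
253 − 9 = 244 transpositions; sign(π) = (−1)^244 = +1.
Check: (146/253) = +1 by Zolotarev.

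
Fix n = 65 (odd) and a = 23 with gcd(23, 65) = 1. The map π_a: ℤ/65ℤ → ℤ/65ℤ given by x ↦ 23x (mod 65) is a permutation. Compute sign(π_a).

Trace 16: π^k(16) = [16, 43, 14, 62, 61, 38, 29] for k=0..6.
8 cycles of lengths [12, 12, 12, 12, 6, 6, 4, 1].
8 cycles on 65: each ℓ→(−1)^(ℓ−1), product (−1)^57 = -1.

-1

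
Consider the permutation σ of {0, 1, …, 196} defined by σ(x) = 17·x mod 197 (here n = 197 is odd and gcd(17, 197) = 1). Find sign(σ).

-1

Orbit of 32 under x↦17x: [32, 150, 186, 10, 170, 132, 77]… (length divides ord_197(17)).
The orbit structure of x ↦ 17x mod 197: 2 orbits of sizes [196, 1].
sign(π) = (−1)^{n − #cycles} = (−1)^{197−2} = (−1)^195 = -1.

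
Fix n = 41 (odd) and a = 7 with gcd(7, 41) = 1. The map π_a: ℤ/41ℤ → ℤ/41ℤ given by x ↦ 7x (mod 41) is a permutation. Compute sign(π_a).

Start at x=30: 30 → 5 → 35 → 40 → 34 → 33 → 26 → … (one orbit).
The orbit structure of x ↦ 7x mod 41: 2 orbits of sizes [40, 1].
Σ(ℓ_i−1) = 41−2 = 39; sign = (−1)^39 = -1.
(7|41)_J = -1 (Zolotarev's lemma cross-check).

-1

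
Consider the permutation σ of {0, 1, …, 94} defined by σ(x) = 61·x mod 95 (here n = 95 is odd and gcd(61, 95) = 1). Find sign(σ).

+1

Start at x=11: 11 → 6 → 81 → 1 → 61 → 16 → 26 → … (one orbit).
Cycle type of π: 9×10 + 1×5; total 15 cycles.
n − c = 95 − 15 = 80; sign = (−1)^80 = +1.
(61|95)_J = +1 (Zolotarev's lemma cross-check).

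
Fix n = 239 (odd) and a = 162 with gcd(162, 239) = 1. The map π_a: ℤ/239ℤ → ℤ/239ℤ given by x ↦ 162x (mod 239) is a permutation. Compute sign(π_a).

Orbit of 174 under x↦162x: [174, 225, 122, 166, 124, 12, 32]… (length divides ord_239(162)).
Cycle type of π: 119×2 + 1; total 3 cycles.
Σ(ℓ_i−1) = 239−3 = 236; sign = (−1)^236 = +1.
Check: (162/239) = +1 by Zolotarev.

+1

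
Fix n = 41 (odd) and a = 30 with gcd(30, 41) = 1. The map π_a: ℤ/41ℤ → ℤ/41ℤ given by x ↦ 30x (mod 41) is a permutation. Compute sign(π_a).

Trace 19: π^k(19) = [19, 37, 3, 8, 35, 25, 12] for k=0..6.
π_30 has 2 disjoint cycles with lengths [40, 1] on {0,…,40}.
sign(π) = (−1)^{n − #cycles} = (−1)^{41−2} = (−1)^39 = -1.
The Jacobi symbol (30|41) = -1 (Zolotarev) agrees.

-1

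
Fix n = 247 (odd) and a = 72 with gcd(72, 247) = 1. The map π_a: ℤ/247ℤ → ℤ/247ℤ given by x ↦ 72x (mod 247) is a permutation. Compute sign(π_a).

Orbit of 162 under x↦72x: [162, 55, 8, 82, 223, 1, 72]… (length divides ord_247(72)).
The orbit structure of x ↦ 72x mod 247: 9 orbits of sizes [36, 36, 36, 36, 36, 36, 18, 12, 1].
With 9 cycles on 247 points, sign = (−1)^{247−9} = +1.

+1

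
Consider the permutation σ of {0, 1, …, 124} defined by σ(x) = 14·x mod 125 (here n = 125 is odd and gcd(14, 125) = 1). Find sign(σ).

+1

Trace 81: π^k(81) = [81, 9, 1, 14, 71, 119, 41] for k=0..6.
Cycle lengths of π_14 on ℤ/125ℤ: [50, 50, 10, 10, 2, 2, 1]; 7 cycles in total.
With 7 cycles on 125 points, sign = (−1)^{125−7} = +1.
The Jacobi symbol (14|125) = +1 (Zolotarev) agrees.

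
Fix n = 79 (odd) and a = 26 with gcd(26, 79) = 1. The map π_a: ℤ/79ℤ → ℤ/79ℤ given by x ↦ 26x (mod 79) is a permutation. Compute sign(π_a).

+1

Orbit of 8 under x↦26x: [8, 50, 36, 67, 4, 25, 18]… (length divides ord_79(26)).
3 cycles of lengths [39, 39, 1].
With 3 cycles on 79 points, sign = (−1)^{79−3} = +1.
The Jacobi symbol (26|79) = +1 (Zolotarev) agrees.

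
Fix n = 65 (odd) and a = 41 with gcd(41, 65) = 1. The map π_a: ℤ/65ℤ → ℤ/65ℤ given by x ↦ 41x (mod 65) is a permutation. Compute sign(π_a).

-1

Orbit of 51 under x↦41x: [51, 11, 61, 31, 36, 46, 1]… (length divides ord_65(41)).
π_41 has 10 disjoint cycles with lengths [12, 12, 12, 12, 12, 1, 1, 1, 1, 1] on {0,…,64}.
With 10 cycles on 65 points, sign = (−1)^{65−10} = -1.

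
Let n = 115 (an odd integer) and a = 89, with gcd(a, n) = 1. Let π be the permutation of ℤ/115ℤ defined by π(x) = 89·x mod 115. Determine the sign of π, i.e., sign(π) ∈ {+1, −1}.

Orbit of 71 under x↦89x: [71, 109, 41, 84, 1, 89, 101]… (length divides ord_115(89)).
The orbit structure of x ↦ 89x mod 115: 8 orbits of sizes [22, 22, 22, 22, 22, 2, 2, 1].
With 8 cycles on 115 points, sign = (−1)^{115−8} = -1.
(89|115)_J = -1 (Zolotarev's lemma cross-check).

-1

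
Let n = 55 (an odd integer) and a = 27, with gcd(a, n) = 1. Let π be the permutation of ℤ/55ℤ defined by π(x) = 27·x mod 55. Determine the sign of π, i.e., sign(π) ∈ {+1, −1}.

-1

Start at x=12: 12 → 49 → 3 → 26 → 42 → 34 → 38 → … (one orbit).
Cycle type of π: 20×2 + 5×2 + 4 + 1; total 6 cycles.
With 6 cycles on 55 points, sign = (−1)^{55−6} = -1.
The Jacobi symbol (27|55) = -1 (Zolotarev) agrees.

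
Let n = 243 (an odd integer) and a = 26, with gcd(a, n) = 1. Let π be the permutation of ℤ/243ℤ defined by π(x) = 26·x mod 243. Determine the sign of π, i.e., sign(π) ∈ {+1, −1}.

-1

Orbit of 82 under x↦26x: [82, 188, 28, 242, 217, 53, 163]… (length divides ord_243(26)).
The orbit structure of x ↦ 26x mod 243: 32 orbits of sizes [18, 18, 18, 18, 18, 18, 18, 18, 18, 6, 6, 6, 6, 6, 6, 6, 6, 6, 2, 2, 2, 2, 2, 2, 2, 2, 2, 2, 2, 2, 2, 1].
With 32 cycles on 243 points, sign = (−1)^{243−32} = -1.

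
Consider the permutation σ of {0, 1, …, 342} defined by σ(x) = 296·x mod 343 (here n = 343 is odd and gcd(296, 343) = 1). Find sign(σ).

+1

Start at x=323: 323 → 254 → 67 → 281 → 170 → 242 → 288 → … (one orbit).
Cycle type of π: 147×2 + 21×2 + 3×2 + 1; total 7 cycles.
7 cycles on 343: each ℓ→(−1)^(ℓ−1), product (−1)^336 = +1.
Zolotarev: (296|343) = +1, matching the cycle-count sign.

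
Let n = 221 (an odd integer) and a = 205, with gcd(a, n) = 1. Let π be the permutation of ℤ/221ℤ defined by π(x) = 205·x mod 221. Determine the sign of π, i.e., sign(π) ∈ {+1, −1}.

+1

Trace 103: π^k(103) = [103, 120, 69, 1, 205, 35] for k=0..5.
π_205 has 51 disjoint cycles with lengths [6, 6, 6, 6, 6, 6, 6, 6, 6, 6, 6, 6, 6, 6, 6, 6, 6, 6, 6, 6, 6, 6, 6, 6, 6, 6, 6, 6, 6, 6, 6, 6, 6, 6, 1, 1, 1, 1, 1, 1, 1, 1, 1, 1, 1, 1, 1, 1, 1, 1, 1] on {0,…,220}.
sign(π) = (−1)^{n − #cycles} = (−1)^{221−51} = (−1)^170 = +1.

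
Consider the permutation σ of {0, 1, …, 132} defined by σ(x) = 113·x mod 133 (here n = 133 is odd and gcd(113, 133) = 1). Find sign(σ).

Orbit of 113 under x↦113x: [113, 1]… (length divides ord_133(113)).
Decompose π into cycles: lengths [2, 2, 2, 2, 2, 2, 2, 2, 2, 2, 2, 2, 2, 2, 2, 2, 2, 2, 2, 2, 2, 2, 2, 2, 2, 2, 2, 2, 2, 2, 2, 2, 2, 2, 2, 2, 2, 2, 2, 2, 2, 2, 2, 2, 2, 2, 2, 2, 2, 2, 2, 2, 2, 2, 2, 2, 2, 2, 2, 2, 2, 2, 2, 1, 1, 1, 1, 1, 1, 1] (70 cycles, including the fixed point 0).
With 70 cycles on 133 points, sign = (−1)^{133−70} = -1.

-1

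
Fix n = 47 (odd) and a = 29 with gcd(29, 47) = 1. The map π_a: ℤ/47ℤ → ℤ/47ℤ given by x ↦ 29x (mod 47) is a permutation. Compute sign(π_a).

Orbit of 6 under x↦29x: [6, 33, 17, 23, 9, 26, 2]… (length divides ord_47(29)).
The orbit structure of x ↦ 29x mod 47: 2 orbits of sizes [46, 1].
47 − 2 = 45 transpositions; sign(π) = (−1)^45 = -1.

-1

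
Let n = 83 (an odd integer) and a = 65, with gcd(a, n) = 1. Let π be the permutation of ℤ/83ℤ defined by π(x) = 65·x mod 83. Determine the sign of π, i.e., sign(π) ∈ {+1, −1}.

Orbit of 3 under x↦65x: [3, 29, 59, 17, 26, 30, 41]… (length divides ord_83(65)).
Cycle lengths of π_65 on ℤ/83ℤ: [41, 41, 1]; 3 cycles in total.
Σ(ℓ_i−1) = 83−3 = 80; sign = (−1)^80 = +1.
Check: (65/83) = +1 by Zolotarev.

+1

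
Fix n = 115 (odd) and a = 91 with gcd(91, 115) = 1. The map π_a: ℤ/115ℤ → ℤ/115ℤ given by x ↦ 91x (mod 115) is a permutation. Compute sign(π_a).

-1

Start at x=91: 91 → 1 → 91 (one orbit).
60 cycles of lengths [2, 2, 2, 2, 2, 2, 2, 2, 2, 2, 2, 2, 2, 2, 2, 2, 2, 2, 2, 2, 2, 2, 2, 2, 2, 2, 2, 2, 2, 2, 2, 2, 2, 2, 2, 2, 2, 2, 2, 2, 2, 2, 2, 2, 2, 2, 2, 2, 2, 2, 2, 2, 2, 2, 2, 1, 1, 1, 1, 1].
60 cycles on 115: each ℓ→(−1)^(ℓ−1), product (−1)^55 = -1.
Check: (91/115) = -1 by Zolotarev.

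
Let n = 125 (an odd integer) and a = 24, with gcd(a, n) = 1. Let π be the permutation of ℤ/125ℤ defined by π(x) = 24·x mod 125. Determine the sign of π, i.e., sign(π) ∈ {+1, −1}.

+1

Trace 74: π^k(74) = [74, 26, 124, 101, 49, 51, 99] for k=0..6.
Cycle lengths of π_24 on ℤ/125ℤ: [10, 10, 10, 10, 10, 10, 10, 10, 10, 10, 2, 2, 2, 2, 2, 2, 2, 2, 2, 2, 2, 2, 1]; 23 cycles in total.
n − c = 125 − 23 = 102; sign = (−1)^102 = +1.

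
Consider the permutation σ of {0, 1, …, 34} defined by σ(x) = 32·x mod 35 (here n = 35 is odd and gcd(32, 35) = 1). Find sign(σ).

-1

Orbit of 23 under x↦32x: [23, 1, 32, 9, 8, 11, 2]… (length divides ord_35(32)).
The orbit structure of x ↦ 32x mod 35: 6 orbits of sizes [12, 12, 4, 3, 3, 1].
With 6 cycles on 35 points, sign = (−1)^{35−6} = -1.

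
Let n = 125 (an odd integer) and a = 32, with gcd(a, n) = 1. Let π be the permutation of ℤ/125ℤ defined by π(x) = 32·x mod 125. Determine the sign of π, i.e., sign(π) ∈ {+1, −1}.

-1

Trace 68: π^k(68) = [68, 51, 7, 99, 43, 1, 32] for k=0..6.
Cycle type of π: 20×5 + 4×6 + 1; total 12 cycles.
With 12 cycles on 125 points, sign = (−1)^{125−12} = -1.
(32|125)_J = -1 (Zolotarev's lemma cross-check).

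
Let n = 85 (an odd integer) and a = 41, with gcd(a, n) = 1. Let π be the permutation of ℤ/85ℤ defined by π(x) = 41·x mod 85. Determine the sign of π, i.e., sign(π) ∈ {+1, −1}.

Orbit of 76 under x↦41x: [76, 56, 1, 41, 66, 71, 21]… (length divides ord_85(41)).
Decompose π into cycles: lengths [16, 16, 16, 16, 16, 1, 1, 1, 1, 1] (10 cycles, including the fixed point 0).
Σ(ℓ_i−1) = 85−10 = 75; sign = (−1)^75 = -1.

-1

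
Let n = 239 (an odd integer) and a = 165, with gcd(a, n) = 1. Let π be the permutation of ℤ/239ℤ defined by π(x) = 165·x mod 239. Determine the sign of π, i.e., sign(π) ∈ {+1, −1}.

Trace 60: π^k(60) = [60, 101, 174, 30, 170, 87, 15] for k=0..6.
Cycle type of π: 119×2 + 1; total 3 cycles.
sign(π) = (−1)^{n − #cycles} = (−1)^{239−3} = (−1)^236 = +1.

+1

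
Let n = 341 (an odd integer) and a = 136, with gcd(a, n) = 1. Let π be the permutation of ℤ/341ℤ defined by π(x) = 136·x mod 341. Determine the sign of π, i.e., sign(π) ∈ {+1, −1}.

-1

Start at x=67: 67 → 246 → 38 → 53 → 47 → 254 → 103 → … (one orbit).
The orbit structure of x ↦ 136x mod 341: 14 orbits of sizes [30, 30, 30, 30, 30, 30, 30, 30, 30, 30, 30, 5, 5, 1].
341 − 14 = 327 transpositions; sign(π) = (−1)^327 = -1.
Zolotarev: (136|341) = -1, matching the cycle-count sign.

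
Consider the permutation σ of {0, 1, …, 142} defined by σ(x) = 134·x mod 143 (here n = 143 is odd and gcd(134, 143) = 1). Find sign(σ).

-1

Trace 127: π^k(127) = [127, 1, 134, 81, 129, 126, 10] for k=0..6.
8 cycles of lengths [30, 30, 30, 30, 10, 6, 6, 1].
Σ(ℓ_i−1) = 143−8 = 135; sign = (−1)^135 = -1.
Zolotarev: (134|143) = -1, matching the cycle-count sign.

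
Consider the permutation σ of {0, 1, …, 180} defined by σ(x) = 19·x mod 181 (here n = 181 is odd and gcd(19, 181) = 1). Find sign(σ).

Trace 19: π^k(19) = [19, 180, 162, 1] for k=0..3.
The orbit structure of x ↦ 19x mod 181: 46 orbits of sizes [4, 4, 4, 4, 4, 4, 4, 4, 4, 4, 4, 4, 4, 4, 4, 4, 4, 4, 4, 4, 4, 4, 4, 4, 4, 4, 4, 4, 4, 4, 4, 4, 4, 4, 4, 4, 4, 4, 4, 4, 4, 4, 4, 4, 4, 1].
181 − 46 = 135 transpositions; sign(π) = (−1)^135 = -1.
The Jacobi symbol (19|181) = -1 (Zolotarev) agrees.

-1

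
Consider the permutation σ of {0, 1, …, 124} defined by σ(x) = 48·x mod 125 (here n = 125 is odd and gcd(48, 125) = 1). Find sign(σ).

Trace 124: π^k(124) = [124, 77, 71, 33, 84, 32, 36] for k=0..6.
π_48 has 4 disjoint cycles with lengths [100, 20, 4, 1] on {0,…,124}.
With 4 cycles on 125 points, sign = (−1)^{125−4} = -1.

-1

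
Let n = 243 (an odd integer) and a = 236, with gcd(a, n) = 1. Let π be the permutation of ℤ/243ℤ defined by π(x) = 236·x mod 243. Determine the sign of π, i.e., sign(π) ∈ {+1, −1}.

Trace 98: π^k(98) = [98, 43, 185, 163, 74, 211, 224] for k=0..6.
Decompose π into cycles: lengths [162, 54, 18, 6, 2, 1] (6 cycles, including the fixed point 0).
n − c = 243 − 6 = 237; sign = (−1)^237 = -1.

-1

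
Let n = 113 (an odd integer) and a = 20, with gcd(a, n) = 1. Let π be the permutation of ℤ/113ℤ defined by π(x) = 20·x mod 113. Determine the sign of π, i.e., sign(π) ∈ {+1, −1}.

-1

Trace 111: π^k(111) = [111, 73, 104, 46, 16, 94, 72] for k=0..6.
2 cycles of lengths [112, 1].
With 2 cycles on 113 points, sign = (−1)^{113−2} = -1.
Check: (20/113) = -1 by Zolotarev.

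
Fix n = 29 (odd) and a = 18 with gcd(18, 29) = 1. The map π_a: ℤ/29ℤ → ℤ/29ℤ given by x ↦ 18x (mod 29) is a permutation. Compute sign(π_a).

-1

Trace 15: π^k(15) = [15, 9, 17, 16, 27, 22, 19] for k=0..6.
Cycle type of π: 28 + 1; total 2 cycles.
n − c = 29 − 2 = 27; sign = (−1)^27 = -1.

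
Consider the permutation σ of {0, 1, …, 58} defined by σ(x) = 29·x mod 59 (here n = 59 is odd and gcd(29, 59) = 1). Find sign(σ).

Trace 49: π^k(49) = [49, 5, 27, 16, 51, 4, 57] for k=0..6.
Cycle type of π: 29×2 + 1; total 3 cycles.
59 − 3 = 56 transpositions; sign(π) = (−1)^56 = +1.

+1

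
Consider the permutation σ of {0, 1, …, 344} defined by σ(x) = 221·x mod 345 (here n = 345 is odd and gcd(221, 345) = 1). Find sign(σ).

+1

Trace 206: π^k(206) = [206, 331, 11, 16, 86, 31, 296] for k=0..6.
π_221 has 25 disjoint cycles with lengths [22, 22, 22, 22, 22, 22, 22, 22, 22, 22, 22, 22, 22, 22, 22, 2, 2, 2, 2, 2, 1, 1, 1, 1, 1] on {0,…,344}.
345 − 25 = 320 transpositions; sign(π) = (−1)^320 = +1.
Via Zolotarev, sign(π_{221}) = (221|345) = +1.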